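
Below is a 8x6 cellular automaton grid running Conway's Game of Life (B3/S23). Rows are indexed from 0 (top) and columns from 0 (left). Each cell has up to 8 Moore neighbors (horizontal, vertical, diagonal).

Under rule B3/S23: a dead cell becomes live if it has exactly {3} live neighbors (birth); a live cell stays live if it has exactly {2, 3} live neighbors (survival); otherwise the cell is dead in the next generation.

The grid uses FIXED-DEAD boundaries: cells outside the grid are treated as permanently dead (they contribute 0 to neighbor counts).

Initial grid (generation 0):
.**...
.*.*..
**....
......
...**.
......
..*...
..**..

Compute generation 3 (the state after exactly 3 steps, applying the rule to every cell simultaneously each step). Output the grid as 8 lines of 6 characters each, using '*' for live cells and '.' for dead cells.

Answer: ......
......
**....
......
..*...
...*..
....*.
...*..

Derivation:
Simulating step by step:
Generation 0 (given above): 11 live cells
Generation 1: 10 live cells
.**...
......
***...
......
......
...*..
..**..
..**..
Generation 2: 8 live cells
......
*.....
.*....
.*....
......
..**..
....*.
..**..
Generation 3: 6 live cells
(generation 3 grid is the final answer)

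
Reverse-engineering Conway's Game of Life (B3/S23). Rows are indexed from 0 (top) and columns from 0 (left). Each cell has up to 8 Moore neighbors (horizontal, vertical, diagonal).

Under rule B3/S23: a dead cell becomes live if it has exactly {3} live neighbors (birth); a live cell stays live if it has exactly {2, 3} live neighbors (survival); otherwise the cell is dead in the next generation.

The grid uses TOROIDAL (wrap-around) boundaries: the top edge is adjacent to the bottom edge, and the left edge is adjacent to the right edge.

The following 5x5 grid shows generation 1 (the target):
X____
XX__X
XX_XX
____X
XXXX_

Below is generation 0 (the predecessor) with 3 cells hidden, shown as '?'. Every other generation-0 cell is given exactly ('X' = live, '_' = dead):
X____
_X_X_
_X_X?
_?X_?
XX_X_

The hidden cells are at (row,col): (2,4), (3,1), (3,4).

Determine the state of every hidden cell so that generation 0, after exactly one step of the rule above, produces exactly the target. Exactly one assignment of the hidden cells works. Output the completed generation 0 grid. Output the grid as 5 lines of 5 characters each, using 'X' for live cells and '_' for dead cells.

Hidden generation-0 cells (in order): (2,4), (3,1), (3,4).
A hidden cell only influences target cells in its own 3x3 neighborhood. Try each of the 2^3 = 8 assignments, step the completed generation 0 forward once under B3/S23, and compare with the target:
  (2,4)=_ (3,1)=_ (3,4)=_ -> step gives (2,0)='_' but target has 'X' -> reject
  (2,4)=_ (3,1)=_ (3,4)=X -> step reproduces the target at every cell -> ACCEPT
  (2,4)=_ (3,1)=X (3,4)=_ -> step gives (2,4)='_' but target has 'X' -> reject
  (2,4)=_ (3,1)=X (3,4)=X -> step gives (2,0)='_' but target has 'X' -> reject
  (2,4)=X (3,1)=_ (3,4)=_ -> step gives (1,0)='_' but target has 'X' -> reject
  (2,4)=X (3,1)=_ (3,4)=X -> step gives (1,0)='_' but target has 'X' -> reject
  (2,4)=X (3,1)=X (3,4)=_ -> step gives (1,0)='_' but target has 'X' -> reject
  (2,4)=X (3,1)=X (3,4)=X -> step gives (1,0)='_' but target has 'X' -> reject
Unique solution: (2,4)=dead, (3,1)=dead, (3,4)=live.
Check: live-neighbor counts of every cell in the completed generation 0:
34424
32413
32533
44443
33324
Applying B3/S23 to generation 0 with these counts gives:
X____
XX__X
XX_XX
____X
XXXX_
which matches the target exactly.

Answer: X____
_X_X_
_X_X_
__X_X
XX_X_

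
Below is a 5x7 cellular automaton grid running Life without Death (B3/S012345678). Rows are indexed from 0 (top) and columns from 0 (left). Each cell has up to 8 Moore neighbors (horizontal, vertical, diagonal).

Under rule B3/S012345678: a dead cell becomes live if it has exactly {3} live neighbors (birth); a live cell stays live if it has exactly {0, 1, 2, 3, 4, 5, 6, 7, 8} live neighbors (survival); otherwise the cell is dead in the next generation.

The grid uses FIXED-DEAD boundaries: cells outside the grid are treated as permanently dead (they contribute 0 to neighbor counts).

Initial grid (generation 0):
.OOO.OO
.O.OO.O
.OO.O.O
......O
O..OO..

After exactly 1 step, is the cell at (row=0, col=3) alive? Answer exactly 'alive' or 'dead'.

Simulating step by step:
Generation 0 (given above): 17 live cells
Generation 1: 21 live cells
.OOO.OO
OO.OO.O
.OO.O.O
.OO.O.O
O..OO..

Cell (0,3) at generation 1: 1 -> alive

Answer: alive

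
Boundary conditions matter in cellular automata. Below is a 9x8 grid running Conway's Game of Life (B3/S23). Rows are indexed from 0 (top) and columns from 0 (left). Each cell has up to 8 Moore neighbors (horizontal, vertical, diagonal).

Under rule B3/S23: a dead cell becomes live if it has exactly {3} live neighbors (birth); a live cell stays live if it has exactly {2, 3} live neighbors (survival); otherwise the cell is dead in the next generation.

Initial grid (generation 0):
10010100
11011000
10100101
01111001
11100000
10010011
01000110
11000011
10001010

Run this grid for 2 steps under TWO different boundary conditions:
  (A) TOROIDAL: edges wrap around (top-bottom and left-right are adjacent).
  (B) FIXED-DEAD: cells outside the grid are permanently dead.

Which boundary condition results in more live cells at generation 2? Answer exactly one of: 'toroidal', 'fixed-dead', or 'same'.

Under TOROIDAL boundary, generation 2:
00110001
00110000
00000000
00001000
00001000
00001010
01100110
01100100
01111100
Population = 21

Under FIXED-DEAD boundary, generation 2:
11111000
10010110
00000001
00001000
00001000
10001001
00100101
00000101
11000011
Population = 24

Comparison: toroidal=21, fixed-dead=24 -> fixed-dead

Answer: fixed-dead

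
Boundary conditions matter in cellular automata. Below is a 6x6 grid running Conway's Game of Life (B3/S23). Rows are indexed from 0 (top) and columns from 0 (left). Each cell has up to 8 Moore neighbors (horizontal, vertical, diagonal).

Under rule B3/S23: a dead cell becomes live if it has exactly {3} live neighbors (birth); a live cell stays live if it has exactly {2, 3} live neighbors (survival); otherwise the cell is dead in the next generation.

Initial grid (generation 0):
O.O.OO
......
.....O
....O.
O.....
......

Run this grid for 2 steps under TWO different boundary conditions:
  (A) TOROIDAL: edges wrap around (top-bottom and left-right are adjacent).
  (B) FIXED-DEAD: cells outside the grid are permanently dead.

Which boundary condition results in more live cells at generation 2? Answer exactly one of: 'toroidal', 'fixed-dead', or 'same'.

Under TOROIDAL boundary, generation 2:
.O...O
.....O
.....O
......
O.....
O.....
Population = 6

Under FIXED-DEAD boundary, generation 2:
......
......
......
......
......
......
Population = 0

Comparison: toroidal=6, fixed-dead=0 -> toroidal

Answer: toroidal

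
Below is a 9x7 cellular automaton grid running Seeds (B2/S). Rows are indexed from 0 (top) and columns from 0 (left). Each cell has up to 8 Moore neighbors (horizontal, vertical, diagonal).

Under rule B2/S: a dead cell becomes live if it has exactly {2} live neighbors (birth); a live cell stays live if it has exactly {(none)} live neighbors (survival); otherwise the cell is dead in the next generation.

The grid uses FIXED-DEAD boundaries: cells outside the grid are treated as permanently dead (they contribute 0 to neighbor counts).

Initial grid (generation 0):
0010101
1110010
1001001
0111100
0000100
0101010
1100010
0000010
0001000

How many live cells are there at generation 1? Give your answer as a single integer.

Answer: 9

Derivation:
Simulating step by step:
Generation 0 (given above): 23 live cells
Generation 1: 9 live cells
1000000
0000000
0000000
1000000
1000000
0000001
0000000
1110001
0000100
Population at generation 1: 9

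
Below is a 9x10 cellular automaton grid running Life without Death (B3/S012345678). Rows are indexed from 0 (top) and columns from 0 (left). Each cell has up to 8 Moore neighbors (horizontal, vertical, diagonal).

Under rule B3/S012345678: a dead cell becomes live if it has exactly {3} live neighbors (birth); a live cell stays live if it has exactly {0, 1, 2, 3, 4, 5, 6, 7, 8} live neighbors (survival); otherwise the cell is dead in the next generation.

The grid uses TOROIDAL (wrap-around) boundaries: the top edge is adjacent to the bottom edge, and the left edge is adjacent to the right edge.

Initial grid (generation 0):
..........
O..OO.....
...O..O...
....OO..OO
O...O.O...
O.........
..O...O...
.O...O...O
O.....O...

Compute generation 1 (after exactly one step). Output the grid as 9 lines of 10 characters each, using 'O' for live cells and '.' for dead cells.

Simulating step by step:
Generation 0 (given above): 20 live cells
Generation 1: 30 live cells
(generation 1 grid is the final answer)

Answer: ..........
O..OO.....
...O..O..O
...OOOOOOO
O...O.O...
OO...O....
OOO...O...
OO...OO..O
O.....O...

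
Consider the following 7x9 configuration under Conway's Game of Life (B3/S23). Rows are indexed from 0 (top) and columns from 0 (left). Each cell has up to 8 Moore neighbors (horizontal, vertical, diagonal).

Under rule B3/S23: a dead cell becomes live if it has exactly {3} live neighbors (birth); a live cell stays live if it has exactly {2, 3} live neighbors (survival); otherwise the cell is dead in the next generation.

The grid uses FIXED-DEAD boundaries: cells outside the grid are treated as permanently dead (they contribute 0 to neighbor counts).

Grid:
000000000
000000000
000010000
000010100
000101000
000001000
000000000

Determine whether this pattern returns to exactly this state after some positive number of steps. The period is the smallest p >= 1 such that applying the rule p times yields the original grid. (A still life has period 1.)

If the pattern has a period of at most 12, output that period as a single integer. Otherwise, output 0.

Answer: 2

Derivation:
Simulating and comparing each generation to the original:
Gen 0 (original, given above): 6 live cells
Gen 1: 6 live cells, differs from original
Gen 2: 6 live cells, MATCHES original -> period = 2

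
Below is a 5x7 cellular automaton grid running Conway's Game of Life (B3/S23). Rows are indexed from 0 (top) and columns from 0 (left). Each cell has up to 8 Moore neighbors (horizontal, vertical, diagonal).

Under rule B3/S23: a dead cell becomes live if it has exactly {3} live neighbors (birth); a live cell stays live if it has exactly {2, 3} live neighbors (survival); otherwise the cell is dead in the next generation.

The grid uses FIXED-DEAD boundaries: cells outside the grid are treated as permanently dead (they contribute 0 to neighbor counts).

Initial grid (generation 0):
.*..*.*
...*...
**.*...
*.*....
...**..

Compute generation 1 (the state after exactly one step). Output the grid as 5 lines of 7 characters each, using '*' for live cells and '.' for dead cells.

Simulating step by step:
Generation 0 (given above): 11 live cells
Generation 1: 11 live cells
(generation 1 grid is the final answer)

Answer: .......
**.**..
**.*...
*.*.*..
...*...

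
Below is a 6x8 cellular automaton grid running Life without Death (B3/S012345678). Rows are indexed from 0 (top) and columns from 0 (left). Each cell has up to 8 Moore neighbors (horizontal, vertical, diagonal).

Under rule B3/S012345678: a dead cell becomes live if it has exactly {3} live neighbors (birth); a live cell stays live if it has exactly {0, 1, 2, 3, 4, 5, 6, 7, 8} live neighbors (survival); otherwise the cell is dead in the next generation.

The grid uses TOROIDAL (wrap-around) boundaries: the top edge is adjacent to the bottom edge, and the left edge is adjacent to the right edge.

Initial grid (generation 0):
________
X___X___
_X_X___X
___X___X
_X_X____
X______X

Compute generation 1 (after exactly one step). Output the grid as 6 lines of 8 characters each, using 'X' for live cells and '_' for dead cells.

Answer: X______X
X___X___
_XXXX__X
___XX__X
_XXX___X
X______X

Derivation:
Simulating step by step:
Generation 0 (given above): 11 live cells
Generation 1: 18 live cells
(generation 1 grid is the final answer)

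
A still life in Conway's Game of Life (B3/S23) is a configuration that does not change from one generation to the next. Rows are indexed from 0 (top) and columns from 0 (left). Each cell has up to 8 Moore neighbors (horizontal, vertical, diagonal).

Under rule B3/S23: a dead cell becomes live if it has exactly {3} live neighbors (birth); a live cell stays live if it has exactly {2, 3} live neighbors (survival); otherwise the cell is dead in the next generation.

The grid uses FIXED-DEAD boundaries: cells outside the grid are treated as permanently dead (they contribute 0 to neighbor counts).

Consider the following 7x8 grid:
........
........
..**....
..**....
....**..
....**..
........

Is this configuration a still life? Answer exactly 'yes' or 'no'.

Answer: no

Derivation:
Compute generation 1 and compare to generation 0 (given above):
Generation 1:
........
........
..**....
..*.....
.....*..
....**..
........
Cell (3,3) differs: gen0=1 vs gen1=0 -> NOT a still life.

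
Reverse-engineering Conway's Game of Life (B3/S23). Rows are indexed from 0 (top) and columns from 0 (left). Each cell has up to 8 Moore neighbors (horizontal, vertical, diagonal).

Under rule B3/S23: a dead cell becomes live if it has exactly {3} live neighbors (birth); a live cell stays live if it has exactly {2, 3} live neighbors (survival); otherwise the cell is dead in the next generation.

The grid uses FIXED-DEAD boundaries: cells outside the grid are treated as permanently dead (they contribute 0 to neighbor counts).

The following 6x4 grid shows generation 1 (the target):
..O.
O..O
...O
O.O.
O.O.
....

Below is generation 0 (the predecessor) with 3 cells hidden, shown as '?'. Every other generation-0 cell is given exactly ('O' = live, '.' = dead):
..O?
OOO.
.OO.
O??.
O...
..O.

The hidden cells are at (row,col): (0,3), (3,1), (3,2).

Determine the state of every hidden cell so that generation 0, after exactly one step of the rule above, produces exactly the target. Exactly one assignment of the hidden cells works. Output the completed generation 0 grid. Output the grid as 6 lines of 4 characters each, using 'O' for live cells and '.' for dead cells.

Hidden generation-0 cells (in order): (0,3), (3,1), (3,2).
A hidden cell only influences target cells in its own 3x3 neighborhood. Try each of the 2^3 = 8 assignments, step the completed generation 0 forward once under B3/S23, and compare with the target:
  (0,3)=. (3,1)=. (3,2)=. -> step gives (2,2)='O' but target has '.' -> reject
  (0,3)=. (3,1)=. (3,2)=O -> step gives (4,0)='.' but target has 'O' -> reject
  (0,3)=. (3,1)=O (3,2)=. -> step gives (2,3)='.' but target has 'O' -> reject
  (0,3)=. (3,1)=O (3,2)=O -> step reproduces the target at every cell -> ACCEPT
  (0,3)=O (3,1)=. (3,2)=. -> step gives (0,3)='O' but target has '.' -> reject
  (0,3)=O (3,1)=. (3,2)=O -> step gives (0,3)='O' but target has '.' -> reject
  (0,3)=O (3,1)=O (3,2)=. -> step gives (0,3)='O' but target has '.' -> reject
  (0,3)=O (3,1)=O (3,2)=O -> step gives (0,3)='O' but target has '.' -> reject
Unique solution: (0,3)=dead, (3,1)=live, (3,2)=live.
Check: live-neighbor counts of every cell in the completed generation 0:
2422
2543
5753
3532
2532
1201
Applying B3/S23 to generation 0 with these counts gives:
..O.
O..O
...O
O.O.
O.O.
....
which matches the target exactly.

Answer: ..O.
OOO.
.OO.
OOO.
O...
..O.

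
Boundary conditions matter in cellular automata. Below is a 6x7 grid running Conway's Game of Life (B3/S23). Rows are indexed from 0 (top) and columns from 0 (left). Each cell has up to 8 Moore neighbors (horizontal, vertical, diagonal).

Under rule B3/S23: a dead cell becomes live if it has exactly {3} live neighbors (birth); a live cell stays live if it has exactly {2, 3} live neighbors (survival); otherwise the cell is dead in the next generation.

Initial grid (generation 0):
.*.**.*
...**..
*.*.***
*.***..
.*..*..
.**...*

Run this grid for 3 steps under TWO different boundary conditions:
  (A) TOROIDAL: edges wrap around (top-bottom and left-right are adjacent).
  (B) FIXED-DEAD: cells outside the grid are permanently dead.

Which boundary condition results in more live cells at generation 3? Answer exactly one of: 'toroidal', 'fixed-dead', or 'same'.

Answer: fixed-dead

Derivation:
Under TOROIDAL boundary, generation 3:
*......
...*..*
*.**..*
*..*.*.
.....**
*....*.
Population = 14

Under FIXED-DEAD boundary, generation 3:
..**.*.
.*...*.
..***..
.*.*...
.***...
.**....
Population = 15

Comparison: toroidal=14, fixed-dead=15 -> fixed-dead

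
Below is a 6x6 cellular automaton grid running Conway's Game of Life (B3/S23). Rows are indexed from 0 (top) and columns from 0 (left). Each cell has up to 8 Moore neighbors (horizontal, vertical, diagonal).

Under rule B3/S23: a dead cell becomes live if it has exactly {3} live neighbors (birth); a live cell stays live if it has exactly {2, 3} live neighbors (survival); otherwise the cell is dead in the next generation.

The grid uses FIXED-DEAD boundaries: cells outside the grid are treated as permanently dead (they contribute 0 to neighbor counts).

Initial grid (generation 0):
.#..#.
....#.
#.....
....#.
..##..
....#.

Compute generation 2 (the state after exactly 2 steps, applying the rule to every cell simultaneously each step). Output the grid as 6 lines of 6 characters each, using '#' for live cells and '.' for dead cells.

Simulating step by step:
Generation 0 (given above): 8 live cells
Generation 1: 4 live cells
......
......
......
...#..
...##.
...#..
Generation 2: 7 live cells
(generation 2 grid is the final answer)

Answer: ......
......
......
...##.
..###.
...##.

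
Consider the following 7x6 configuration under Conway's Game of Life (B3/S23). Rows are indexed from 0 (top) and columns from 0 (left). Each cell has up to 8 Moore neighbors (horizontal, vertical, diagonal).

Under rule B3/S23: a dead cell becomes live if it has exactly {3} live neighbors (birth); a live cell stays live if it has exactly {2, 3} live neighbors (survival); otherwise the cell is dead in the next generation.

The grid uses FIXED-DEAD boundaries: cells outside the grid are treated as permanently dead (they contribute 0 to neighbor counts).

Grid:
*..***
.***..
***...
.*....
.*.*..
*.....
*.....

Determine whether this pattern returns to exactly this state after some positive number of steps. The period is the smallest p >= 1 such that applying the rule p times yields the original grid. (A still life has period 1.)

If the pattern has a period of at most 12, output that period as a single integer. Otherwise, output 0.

Answer: 0

Derivation:
Simulating and comparing each generation to the original:
Gen 0 (original, given above): 15 live cells
Gen 1: 10 live cells, differs from original
Gen 2: 9 live cells, differs from original
Gen 3: 7 live cells, differs from original
Gen 4: 3 live cells, differs from original
Gen 5: 2 live cells, differs from original
Gen 6: 0 live cells, differs from original
Gen 7: 0 live cells, differs from original
Gen 8: 0 live cells, differs from original
Gen 9: 0 live cells, differs from original
Gen 10: 0 live cells, differs from original
Gen 11: 0 live cells, differs from original
Gen 12: 0 live cells, differs from original
No period found within 12 steps.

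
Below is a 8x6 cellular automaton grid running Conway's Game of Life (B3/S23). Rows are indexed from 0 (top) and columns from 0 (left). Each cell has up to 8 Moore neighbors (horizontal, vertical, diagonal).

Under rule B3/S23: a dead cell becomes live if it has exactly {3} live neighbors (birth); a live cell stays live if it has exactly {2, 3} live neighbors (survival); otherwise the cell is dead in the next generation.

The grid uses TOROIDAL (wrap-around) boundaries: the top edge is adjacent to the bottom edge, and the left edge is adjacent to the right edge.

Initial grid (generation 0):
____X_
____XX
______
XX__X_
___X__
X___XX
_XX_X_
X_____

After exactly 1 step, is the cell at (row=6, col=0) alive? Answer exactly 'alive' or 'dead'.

Simulating step by step:
Generation 0 (given above): 14 live cells
Generation 1: 18 live cells
____X_
____XX
X___X_
______
_X_X__
XXX_XX
_X_XX_
_X_X_X

Cell (6,0) at generation 1: 0 -> dead

Answer: dead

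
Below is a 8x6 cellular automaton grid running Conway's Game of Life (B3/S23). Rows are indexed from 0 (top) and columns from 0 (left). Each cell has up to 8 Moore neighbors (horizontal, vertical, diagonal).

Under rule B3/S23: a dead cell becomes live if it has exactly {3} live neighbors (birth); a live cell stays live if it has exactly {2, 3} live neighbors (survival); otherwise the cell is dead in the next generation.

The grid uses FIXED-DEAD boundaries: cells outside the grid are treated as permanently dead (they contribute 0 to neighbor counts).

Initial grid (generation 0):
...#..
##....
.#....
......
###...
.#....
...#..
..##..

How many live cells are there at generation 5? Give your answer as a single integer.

Simulating step by step:
Generation 0 (given above): 11 live cells
Generation 1: 15 live cells
......
###...
##....
#.#...
###...
##....
...#..
..##..
Generation 2: 10 live cells
.#....
#.#...
......
..#...
..#...
#.....
.#.#..
..##..
Generation 3: 10 live cells
.#....
.#....
.#....
......
.#....
.##...
.#.#..
..##..
Generation 4: 11 live cells
......
###...
......
......
.##...
##....
.#.#..
..##..
Generation 5: 12 live cells
.#....
.#....
.#....
......
###...
#.....
##.#..
..##..
Population at generation 5: 12

Answer: 12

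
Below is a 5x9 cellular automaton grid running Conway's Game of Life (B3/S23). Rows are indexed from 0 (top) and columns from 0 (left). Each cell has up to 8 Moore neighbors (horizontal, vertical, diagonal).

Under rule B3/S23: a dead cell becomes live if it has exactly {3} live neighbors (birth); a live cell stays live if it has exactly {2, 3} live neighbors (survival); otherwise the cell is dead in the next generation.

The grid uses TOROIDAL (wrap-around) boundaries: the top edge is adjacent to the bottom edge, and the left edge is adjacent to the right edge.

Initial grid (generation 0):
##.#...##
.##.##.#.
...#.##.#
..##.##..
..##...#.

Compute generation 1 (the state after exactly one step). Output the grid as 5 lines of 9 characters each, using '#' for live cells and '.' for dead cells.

Answer: #......#.
.#...#...
.#.......
.....#...
#......#.

Derivation:
Simulating step by step:
Generation 0 (given above): 21 live cells
Generation 1: 8 live cells
(generation 1 grid is the final answer)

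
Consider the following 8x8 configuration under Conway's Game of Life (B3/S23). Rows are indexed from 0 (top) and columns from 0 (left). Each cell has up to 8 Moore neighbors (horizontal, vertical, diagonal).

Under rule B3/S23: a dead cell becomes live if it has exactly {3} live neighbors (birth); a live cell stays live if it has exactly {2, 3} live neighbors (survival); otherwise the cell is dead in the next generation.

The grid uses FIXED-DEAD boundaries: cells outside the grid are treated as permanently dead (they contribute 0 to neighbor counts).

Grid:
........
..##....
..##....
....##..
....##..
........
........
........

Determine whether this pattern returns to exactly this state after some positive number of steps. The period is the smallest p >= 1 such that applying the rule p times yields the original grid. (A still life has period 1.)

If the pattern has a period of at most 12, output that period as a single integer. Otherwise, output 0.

Answer: 2

Derivation:
Simulating and comparing each generation to the original:
Gen 0 (original, given above): 8 live cells
Gen 1: 6 live cells, differs from original
Gen 2: 8 live cells, MATCHES original -> period = 2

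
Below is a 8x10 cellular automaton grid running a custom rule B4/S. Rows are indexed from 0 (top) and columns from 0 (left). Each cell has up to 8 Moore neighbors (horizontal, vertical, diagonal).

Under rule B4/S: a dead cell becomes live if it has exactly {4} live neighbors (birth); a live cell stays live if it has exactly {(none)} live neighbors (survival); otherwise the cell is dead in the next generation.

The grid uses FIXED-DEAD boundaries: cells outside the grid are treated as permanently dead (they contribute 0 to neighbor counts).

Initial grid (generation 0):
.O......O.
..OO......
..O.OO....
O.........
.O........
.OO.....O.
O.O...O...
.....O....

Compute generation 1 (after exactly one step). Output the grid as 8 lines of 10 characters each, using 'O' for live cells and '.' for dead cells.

Simulating step by step:
Generation 0 (given above): 16 live cells
Generation 1: 2 live cells
(generation 1 grid is the final answer)

Answer: ..........
..........
...O......
..........
..........
..........
.O........
..........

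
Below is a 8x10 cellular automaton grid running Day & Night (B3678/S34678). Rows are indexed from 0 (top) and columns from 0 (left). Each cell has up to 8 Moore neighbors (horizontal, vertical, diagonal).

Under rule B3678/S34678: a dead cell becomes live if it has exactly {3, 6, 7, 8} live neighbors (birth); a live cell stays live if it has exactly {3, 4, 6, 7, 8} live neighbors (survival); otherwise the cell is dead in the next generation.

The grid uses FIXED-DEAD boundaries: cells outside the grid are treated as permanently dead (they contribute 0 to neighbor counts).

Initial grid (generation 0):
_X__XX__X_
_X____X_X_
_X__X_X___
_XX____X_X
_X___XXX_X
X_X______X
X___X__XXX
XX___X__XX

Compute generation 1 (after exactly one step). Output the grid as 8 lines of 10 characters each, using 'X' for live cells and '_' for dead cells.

Simulating step by step:
Generation 0 (given above): 32 live cells
Generation 1: 23 live cells
(generation 1 grid is the final answer)

Answer: _______X__
X_X_X_____
XX___X__X_
XXX____X__
XX____X___
_____X__XX
X________X
_______XXX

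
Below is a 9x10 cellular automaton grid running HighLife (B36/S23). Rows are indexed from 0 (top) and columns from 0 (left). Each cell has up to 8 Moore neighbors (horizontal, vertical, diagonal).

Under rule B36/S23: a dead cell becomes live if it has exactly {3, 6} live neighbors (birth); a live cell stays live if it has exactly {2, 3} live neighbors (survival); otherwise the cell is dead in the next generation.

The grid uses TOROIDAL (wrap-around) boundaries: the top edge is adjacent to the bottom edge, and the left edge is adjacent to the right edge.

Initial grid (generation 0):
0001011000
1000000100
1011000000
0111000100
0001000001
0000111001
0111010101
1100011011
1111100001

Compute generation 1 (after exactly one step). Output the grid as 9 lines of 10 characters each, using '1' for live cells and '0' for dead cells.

Answer: 0001011001
0111101000
1001000000
1100100000
1001011010
0000011001
1111001100
0000011100
0001000110

Derivation:
Simulating step by step:
Generation 0 (given above): 36 live cells
Generation 1: 34 live cells
(generation 1 grid is the final answer)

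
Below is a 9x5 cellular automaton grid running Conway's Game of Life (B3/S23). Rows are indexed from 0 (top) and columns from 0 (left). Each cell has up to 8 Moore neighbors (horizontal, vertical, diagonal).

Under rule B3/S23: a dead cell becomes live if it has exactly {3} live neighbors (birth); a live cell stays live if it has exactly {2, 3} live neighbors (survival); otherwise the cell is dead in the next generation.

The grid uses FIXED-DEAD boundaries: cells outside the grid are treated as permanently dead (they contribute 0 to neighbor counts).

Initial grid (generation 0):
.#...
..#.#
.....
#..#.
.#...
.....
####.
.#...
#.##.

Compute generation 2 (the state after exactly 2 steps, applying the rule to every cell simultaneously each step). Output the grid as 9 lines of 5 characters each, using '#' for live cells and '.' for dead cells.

Answer: .....
.....
.....
.....
.....
#....
##...
#....
.....

Derivation:
Simulating step by step:
Generation 0 (given above): 14 live cells
Generation 1: 7 live cells
.....
.....
...#.
.....
.....
#....
###..
.....
.##..
Generation 2: 4 live cells
(generation 2 grid is the final answer)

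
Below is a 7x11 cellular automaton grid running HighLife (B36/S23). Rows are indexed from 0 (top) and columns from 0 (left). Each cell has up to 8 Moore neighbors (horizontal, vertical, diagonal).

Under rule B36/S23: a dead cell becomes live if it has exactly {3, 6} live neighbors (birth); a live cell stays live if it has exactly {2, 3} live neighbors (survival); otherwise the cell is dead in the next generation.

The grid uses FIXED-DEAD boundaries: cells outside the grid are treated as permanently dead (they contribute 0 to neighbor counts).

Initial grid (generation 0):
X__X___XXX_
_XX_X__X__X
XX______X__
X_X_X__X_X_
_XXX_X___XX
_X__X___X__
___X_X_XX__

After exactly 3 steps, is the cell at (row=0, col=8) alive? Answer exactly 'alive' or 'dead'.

Answer: dead

Derivation:
Simulating step by step:
Generation 0 (given above): 31 live cells
Generation 1: 30 live cells
_XXX___XXX_
__XX___X___
X______XXX_
XX__X____XX
X____X___XX
_X___XXXX__
____X__XX__
Generation 2: 23 live cells
_X_X___XX__
___X__X____
X_XX___X_XX
XX_________
X___XX_X__X
____XX_____
_____X__X__
Generation 3: 25 live cells
__X____X___
_X_XX_X__X_
X_XX_______
X_XXX_X_XXX
XX__XXX____
___________
____XX_____

Cell (0,8) at generation 3: 0 -> dead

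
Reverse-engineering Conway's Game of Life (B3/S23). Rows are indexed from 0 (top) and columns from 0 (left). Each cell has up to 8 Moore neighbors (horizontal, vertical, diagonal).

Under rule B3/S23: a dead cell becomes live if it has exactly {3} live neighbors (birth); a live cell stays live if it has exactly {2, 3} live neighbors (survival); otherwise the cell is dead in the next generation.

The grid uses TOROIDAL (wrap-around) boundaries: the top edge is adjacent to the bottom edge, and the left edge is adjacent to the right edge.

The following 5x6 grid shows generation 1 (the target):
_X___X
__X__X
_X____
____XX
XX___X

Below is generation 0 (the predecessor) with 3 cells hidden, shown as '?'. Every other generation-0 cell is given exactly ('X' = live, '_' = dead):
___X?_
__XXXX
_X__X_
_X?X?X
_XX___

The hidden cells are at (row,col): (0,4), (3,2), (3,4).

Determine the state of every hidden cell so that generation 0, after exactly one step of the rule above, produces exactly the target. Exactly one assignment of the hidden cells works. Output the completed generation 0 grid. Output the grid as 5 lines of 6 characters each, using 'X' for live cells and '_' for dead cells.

Answer: ___XX_
__XXXX
_X__X_
_XXXXX
_XX___

Derivation:
Hidden generation-0 cells (in order): (0,4), (3,2), (3,4).
A hidden cell only influences target cells in its own 3x3 neighborhood. Try each of the 2^3 = 8 assignments, step the completed generation 0 forward once under B3/S23, and compare with the target:
  (0,4)=_ (3,2)=_ (3,4)=_ -> step gives (0,5)='_' but target has 'X' -> reject
  (0,4)=_ (3,2)=_ (3,4)=X -> step gives (0,5)='_' but target has 'X' -> reject
  (0,4)=_ (3,2)=X (3,4)=_ -> step gives (0,5)='_' but target has 'X' -> reject
  (0,4)=_ (3,2)=X (3,4)=X -> step gives (0,5)='_' but target has 'X' -> reject
  (0,4)=X (3,2)=_ (3,4)=_ -> step gives (3,1)='X' but target has '_' -> reject
  (0,4)=X (3,2)=_ (3,4)=X -> step gives (3,1)='X' but target has '_' -> reject
  (0,4)=X (3,2)=X (3,4)=_ -> step gives (3,3)='X' but target has '_' -> reject
  (0,4)=X (3,2)=X (3,4)=X -> step reproduces the target at every cell -> ACCEPT
Unique solution: (0,4)=live, (3,2)=live, (3,4)=live.
Check: live-neighbor counts of every cell in the completed generation 0:
235543
223553
436765
445432
335653
Applying B3/S23 to generation 0 with these counts gives:
_X___X
__X__X
_X____
____XX
XX___X
which matches the target exactly.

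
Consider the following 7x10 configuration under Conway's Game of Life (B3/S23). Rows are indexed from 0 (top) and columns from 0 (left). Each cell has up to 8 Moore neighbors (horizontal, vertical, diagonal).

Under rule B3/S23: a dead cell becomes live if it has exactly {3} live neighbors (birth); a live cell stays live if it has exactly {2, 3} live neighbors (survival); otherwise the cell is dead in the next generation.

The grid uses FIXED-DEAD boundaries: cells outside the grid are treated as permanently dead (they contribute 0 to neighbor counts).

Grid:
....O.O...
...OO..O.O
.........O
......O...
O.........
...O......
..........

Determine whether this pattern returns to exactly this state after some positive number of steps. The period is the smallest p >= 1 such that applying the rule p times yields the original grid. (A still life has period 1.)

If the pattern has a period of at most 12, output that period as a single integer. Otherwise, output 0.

Simulating and comparing each generation to the original:
Gen 0 (original, given above): 10 live cells
Gen 1: 8 live cells, differs from original
Gen 2: 5 live cells, differs from original
Gen 3: 3 live cells, differs from original
Gen 4: 2 live cells, differs from original
Gen 5: 0 live cells, differs from original
Gen 6: 0 live cells, differs from original
Gen 7: 0 live cells, differs from original
Gen 8: 0 live cells, differs from original
Gen 9: 0 live cells, differs from original
Gen 10: 0 live cells, differs from original
Gen 11: 0 live cells, differs from original
Gen 12: 0 live cells, differs from original
No period found within 12 steps.

Answer: 0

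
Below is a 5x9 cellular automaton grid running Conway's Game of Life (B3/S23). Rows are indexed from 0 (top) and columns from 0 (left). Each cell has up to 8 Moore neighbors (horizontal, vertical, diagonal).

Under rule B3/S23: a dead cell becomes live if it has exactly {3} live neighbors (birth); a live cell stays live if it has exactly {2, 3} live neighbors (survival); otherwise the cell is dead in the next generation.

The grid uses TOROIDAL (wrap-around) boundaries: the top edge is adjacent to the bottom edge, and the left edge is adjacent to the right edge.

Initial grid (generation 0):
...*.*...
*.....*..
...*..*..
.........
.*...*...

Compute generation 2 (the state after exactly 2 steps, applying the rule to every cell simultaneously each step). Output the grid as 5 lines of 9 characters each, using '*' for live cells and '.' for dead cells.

Simulating step by step:
Generation 0 (given above): 8 live cells
Generation 1: 7 live cells
....***..
....***..
.........
.........
....*....
Generation 2: 6 live cells
(generation 2 grid is the final answer)

Answer: ...*..*..
....*.*..
.....*...
.........
....*....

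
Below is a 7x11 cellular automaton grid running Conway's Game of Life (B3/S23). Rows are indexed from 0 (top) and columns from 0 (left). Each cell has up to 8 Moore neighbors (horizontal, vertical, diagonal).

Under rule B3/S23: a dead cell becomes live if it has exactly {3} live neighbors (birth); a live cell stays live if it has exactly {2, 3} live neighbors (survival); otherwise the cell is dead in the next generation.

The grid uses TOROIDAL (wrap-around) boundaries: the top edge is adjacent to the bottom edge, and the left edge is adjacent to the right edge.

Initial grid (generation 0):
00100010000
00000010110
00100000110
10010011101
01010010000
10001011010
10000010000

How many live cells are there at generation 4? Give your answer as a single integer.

Simulating step by step:
Generation 0 (given above): 24 live cells
Generation 1: 24 live cells
00000110000
00000000110
00000010000
11010010101
01111000010
11000011001
01000010001
Generation 2: 32 live cells
00000111010
00000111000
10000000101
11011101011
00011110110
00010111011
01000000001
Generation 3: 20 live cells
00000101100
00000100011
01000000100
01110001000
00000000000
10110001001
10001000001
Generation 4: 28 live cells
10001110100
00000011010
11000000110
01100000000
10000000000
11010000001
11011011111
Population at generation 4: 28

Answer: 28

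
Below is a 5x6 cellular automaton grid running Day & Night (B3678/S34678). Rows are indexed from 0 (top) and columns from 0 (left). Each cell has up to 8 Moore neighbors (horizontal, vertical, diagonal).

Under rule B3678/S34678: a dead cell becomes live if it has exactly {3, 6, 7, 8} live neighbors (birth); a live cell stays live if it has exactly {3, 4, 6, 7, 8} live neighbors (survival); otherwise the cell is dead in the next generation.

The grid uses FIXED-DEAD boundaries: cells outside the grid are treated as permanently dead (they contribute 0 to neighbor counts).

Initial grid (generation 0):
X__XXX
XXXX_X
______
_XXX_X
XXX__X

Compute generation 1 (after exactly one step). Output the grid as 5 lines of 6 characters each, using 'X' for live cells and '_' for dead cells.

Answer: ___XX_
_XXX__
X_X___
XXX_X_
_XXXX_

Derivation:
Simulating step by step:
Generation 0 (given above): 17 live cells
Generation 1: 15 live cells
(generation 1 grid is the final answer)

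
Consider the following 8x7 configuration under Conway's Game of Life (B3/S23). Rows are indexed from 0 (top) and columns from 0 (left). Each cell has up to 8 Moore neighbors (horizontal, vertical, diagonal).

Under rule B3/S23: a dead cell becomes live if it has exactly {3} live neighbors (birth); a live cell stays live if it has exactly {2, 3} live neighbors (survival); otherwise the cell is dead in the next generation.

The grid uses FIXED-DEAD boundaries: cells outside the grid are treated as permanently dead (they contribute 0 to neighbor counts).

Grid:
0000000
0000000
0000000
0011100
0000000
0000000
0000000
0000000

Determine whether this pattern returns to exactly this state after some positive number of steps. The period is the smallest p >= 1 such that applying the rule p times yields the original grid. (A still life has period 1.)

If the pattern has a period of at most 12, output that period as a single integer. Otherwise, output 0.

Simulating and comparing each generation to the original:
Gen 0 (original, given above): 3 live cells
Gen 1: 3 live cells, differs from original
Gen 2: 3 live cells, MATCHES original -> period = 2

Answer: 2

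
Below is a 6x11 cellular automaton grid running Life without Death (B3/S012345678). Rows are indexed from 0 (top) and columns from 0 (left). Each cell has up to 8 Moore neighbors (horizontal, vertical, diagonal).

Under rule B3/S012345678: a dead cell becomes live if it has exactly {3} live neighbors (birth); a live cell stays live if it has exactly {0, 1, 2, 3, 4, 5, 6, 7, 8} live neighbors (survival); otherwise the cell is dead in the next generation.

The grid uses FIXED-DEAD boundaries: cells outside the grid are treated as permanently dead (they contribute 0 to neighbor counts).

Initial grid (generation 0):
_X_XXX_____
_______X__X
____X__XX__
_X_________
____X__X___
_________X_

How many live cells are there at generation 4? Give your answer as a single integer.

Simulating step by step:
Generation 0 (given above): 13 live cells
Generation 1: 19 live cells
_X_XXX_____
___X_XXXX_X
____X__XX__
_X_____XX__
____X__X___
_________X_
Generation 2: 25 live cells
_XXXXX_X___
__XX_XXXXXX
____XX_XX__
_X____XXX__
____X__X___
_________X_
Generation 3: 31 live cells
_XXXXX_X_X_
_XXX_XXXXXX
__XXXX_XX__
_X__X_XXX__
____X_XX___
_________X_
Generation 4: 33 live cells
_XXXXX_X_XX
_XXX_XXXXXX
__XXXX_XX__
_XX_X_XXX__
____X_XX___
_________X_
Population at generation 4: 33

Answer: 33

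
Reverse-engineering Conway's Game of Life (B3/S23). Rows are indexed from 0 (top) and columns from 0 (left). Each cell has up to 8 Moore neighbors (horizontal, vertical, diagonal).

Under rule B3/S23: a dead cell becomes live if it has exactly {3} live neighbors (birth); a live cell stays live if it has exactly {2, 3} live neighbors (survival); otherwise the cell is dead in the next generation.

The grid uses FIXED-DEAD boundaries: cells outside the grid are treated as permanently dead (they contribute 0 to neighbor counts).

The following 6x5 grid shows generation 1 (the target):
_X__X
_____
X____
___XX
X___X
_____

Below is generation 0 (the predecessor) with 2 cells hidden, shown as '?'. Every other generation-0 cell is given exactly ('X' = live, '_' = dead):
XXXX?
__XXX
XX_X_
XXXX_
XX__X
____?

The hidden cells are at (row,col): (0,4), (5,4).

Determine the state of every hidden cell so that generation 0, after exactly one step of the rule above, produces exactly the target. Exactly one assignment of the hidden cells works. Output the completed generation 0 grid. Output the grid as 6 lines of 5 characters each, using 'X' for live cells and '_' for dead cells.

Hidden generation-0 cells (in order): (0,4), (5,4).
A hidden cell only influences target cells in its own 3x3 neighborhood. Try each of the 2^2 = 4 assignments, step the completed generation 0 forward once under B3/S23, and compare with the target:
  (0,4)=_ (5,4)=_ -> step gives (1,4)='X' but target has '_' -> reject
  (0,4)=_ (5,4)=X -> step gives (1,4)='X' but target has '_' -> reject
  (0,4)=X (5,4)=_ -> step gives (4,3)='X' but target has '_' -> reject
  (0,4)=X (5,4)=X -> step reproduces the target at every cell -> ACCEPT
Unique solution: (0,4)=live, (5,4)=live.
Check: live-neighbor counts of every cell in the completed generation 0:
13453
46664
35754
56533
34442
22121
Applying B3/S23 to generation 0 with these counts gives:
_X__X
_____
X____
___XX
X___X
_____
which matches the target exactly.

Answer: XXXXX
__XXX
XX_X_
XXXX_
XX__X
____X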